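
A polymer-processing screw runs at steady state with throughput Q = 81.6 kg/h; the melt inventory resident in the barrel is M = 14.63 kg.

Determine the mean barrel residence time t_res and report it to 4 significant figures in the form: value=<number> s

value=645.4 s

Q_s = Q / 3600 = 81.6 / 3600 = 0.0226667 kg/s
Mean residence time: t_res = M/Q_s = 14.63 kg / 0.0226667 kg/s = 645.441 s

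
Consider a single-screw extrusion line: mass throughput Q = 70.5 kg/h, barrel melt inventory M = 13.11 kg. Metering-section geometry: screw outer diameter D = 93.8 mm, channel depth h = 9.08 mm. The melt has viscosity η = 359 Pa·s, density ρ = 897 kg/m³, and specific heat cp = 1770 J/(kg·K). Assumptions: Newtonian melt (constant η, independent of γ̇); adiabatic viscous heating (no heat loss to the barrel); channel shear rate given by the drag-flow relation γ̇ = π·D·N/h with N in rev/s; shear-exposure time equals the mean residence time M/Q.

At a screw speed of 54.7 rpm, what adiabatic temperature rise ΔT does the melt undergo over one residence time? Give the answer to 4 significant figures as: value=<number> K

value=132.5 K

Throughput in SI: Q_s = 70.5 kg/h ÷ 3600 s/h = 0.0195833 kg/s
t_res = M / Q_s = 13.11 / 0.0195833 = 669.447 s
Geometry in metres: D = 93.8 mm → 0.0938 m, h = 9.08 mm → 0.00908 m; screw speed N = 54.7 rpm = 0.911667 rev/s
γ̇ = π·D·N / h = π · 0.0938 · 0.911667 / 0.00908 = 29.5871 s⁻¹
Adiabatic rise: ΔT = η γ̇² t_res / (ρ cp) = 359·(29.5871)²·669.447 / (897·1770) = 132.511 K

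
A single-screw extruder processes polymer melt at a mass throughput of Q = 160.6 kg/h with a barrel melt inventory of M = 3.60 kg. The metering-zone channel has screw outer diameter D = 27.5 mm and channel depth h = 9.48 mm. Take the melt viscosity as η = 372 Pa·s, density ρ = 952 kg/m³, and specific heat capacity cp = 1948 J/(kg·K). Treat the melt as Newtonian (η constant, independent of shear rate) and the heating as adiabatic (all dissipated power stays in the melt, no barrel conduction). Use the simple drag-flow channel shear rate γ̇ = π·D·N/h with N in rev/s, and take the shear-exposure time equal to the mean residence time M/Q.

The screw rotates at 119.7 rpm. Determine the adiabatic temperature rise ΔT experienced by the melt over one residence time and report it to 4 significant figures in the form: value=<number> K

value=5.351 K

Throughput in SI: Q_s = 160.6 kg/h ÷ 3600 s/h = 0.0446111 kg/s
Mean residence time: t_res = M/Q_s = 3.60 kg / 0.0446111 kg/s = 80.6974 s
D = 27.5 mm = 0.0275 m;  h = 9.48 mm = 0.00948 m;  N = 119.7 rpm / 60 = 1.995 rev/s
Shear rate: γ̇ = πDN/h = π·0.0275·1.995/0.00948 = 18.181 s⁻¹
Adiabatic rise: ΔT = η γ̇² t_res / (ρ cp) = 372·(18.181)²·80.6974 / (952·1948) = 5.3507 K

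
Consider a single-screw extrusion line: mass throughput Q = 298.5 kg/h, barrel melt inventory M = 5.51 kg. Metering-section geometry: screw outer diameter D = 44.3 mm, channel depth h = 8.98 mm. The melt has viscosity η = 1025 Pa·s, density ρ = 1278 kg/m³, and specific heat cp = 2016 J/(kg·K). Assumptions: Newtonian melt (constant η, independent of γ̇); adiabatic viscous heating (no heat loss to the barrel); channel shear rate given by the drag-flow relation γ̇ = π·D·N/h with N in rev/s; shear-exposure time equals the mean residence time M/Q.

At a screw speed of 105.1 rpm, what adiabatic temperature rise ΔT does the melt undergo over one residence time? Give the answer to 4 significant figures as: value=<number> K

Throughput in SI: Q_s = 298.5 kg/h ÷ 3600 s/h = 0.0829167 kg/s
Mean residence time: t_res = M/Q_s = 5.51 kg / 0.0829167 kg/s = 66.4523 s
Convert to SI: D = 0.0443 m, h = 0.00898 m, N = 105.1/60 = 1.75167 rev/s
γ̇ = π·D·N / h = π · 0.0443 · 1.75167 / 0.00898 = 27.1474 s⁻¹
ΔT = η·γ̇²·t_res / (ρ·cp) = 1025 · (27.1474)² · 66.4523 / (1278 · 2016) = 19.4836 K

value=19.48 K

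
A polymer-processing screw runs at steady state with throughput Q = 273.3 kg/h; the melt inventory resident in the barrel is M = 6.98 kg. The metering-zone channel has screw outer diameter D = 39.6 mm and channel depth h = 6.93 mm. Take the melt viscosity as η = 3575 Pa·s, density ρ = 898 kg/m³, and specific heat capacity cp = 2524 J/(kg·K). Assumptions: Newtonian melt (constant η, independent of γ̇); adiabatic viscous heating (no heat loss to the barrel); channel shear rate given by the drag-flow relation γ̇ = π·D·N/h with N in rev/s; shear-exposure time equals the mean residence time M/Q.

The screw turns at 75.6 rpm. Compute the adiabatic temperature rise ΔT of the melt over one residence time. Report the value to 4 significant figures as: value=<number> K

Throughput in SI: Q_s = 273.3 kg/h ÷ 3600 s/h = 0.0759167 kg/s
t_res = M / Q_s = 6.98 ÷ 0.0759167 = 91.9429 s
D = 39.6 mm = 0.0396 m;  h = 6.93 mm = 0.00693 m;  N = 75.6 rpm / 60 = 1.26 rev/s
γ̇ = π D N / h = (π)(0.0396)(1.26) / 0.00693 = 22.6195 s⁻¹
Adiabatic rise: ΔT = η γ̇² t_res / (ρ cp) = 3575·(22.6195)²·91.9429 / (898·2524) = 74.1982 K

value=74.20 K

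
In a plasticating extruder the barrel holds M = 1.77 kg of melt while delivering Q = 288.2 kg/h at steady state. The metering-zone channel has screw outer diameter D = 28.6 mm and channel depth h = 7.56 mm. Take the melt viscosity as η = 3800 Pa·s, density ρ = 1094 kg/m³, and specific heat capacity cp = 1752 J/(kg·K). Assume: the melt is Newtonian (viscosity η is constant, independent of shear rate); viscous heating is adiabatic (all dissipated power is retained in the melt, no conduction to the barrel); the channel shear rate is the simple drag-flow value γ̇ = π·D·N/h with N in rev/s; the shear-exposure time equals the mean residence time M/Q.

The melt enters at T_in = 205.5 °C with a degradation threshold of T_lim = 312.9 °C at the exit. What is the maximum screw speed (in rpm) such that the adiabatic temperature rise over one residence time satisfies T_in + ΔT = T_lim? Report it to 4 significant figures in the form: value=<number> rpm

value=249.9 rpm

Throughput in SI: Q_s = 288.2 kg/h ÷ 3600 s/h = 0.0800556 kg/s
Mean residence time: t_res = M/Q_s = 1.77 kg / 0.0800556 kg/s = 22.1096 s
D = 28.6 mm = 0.0286 m;  h = 7.56 mm = 0.00756 m
ΔT_a = T_lim − T_in = 312.9 °C − 205.5 °C = 107.4 K
Invert ΔT = ηγ̇²t_res/(ρcp) for γ̇: γ̇_max² = ΔT_a ρ cp / (η t_res) = 107.4·1094·1752 / (3800·22.1096) = 2450.14 s⁻²
Take the square root: γ̇_max = √(2450.14) = 49.4989 s⁻¹
N_max = γ̇_max h / (πD) = 49.4989·0.00756/(π·0.0286) = 4.16487 rev/s → ×60 = 249.892 rpm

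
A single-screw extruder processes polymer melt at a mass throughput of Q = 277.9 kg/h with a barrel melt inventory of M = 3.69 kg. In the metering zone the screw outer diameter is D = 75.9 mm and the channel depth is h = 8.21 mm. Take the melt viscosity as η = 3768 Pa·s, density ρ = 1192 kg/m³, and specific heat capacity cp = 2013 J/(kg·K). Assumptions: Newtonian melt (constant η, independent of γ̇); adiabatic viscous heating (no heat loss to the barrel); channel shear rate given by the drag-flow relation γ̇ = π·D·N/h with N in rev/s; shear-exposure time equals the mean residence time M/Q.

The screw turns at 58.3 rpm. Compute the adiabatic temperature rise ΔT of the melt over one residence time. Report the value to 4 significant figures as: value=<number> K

value=59.78 K

Convert throughput: Q = 277.9 kg/h = 277.9/3600 = 0.0771944 kg/s
t_res = M / Q_s = 3.69 / 0.0771944 = 47.8014 s
Convert to SI: D = 0.0759 m, h = 0.00821 m, N = 58.3/60 = 0.971667 rev/s
γ̇ = π·D·N / h = π · 0.0759 · 0.971667 / 0.00821 = 28.2206 s⁻¹
ΔT = η·γ̇²·t_res / (ρ·cp) = 3768 · (28.2206)² · 47.8014 / (1192 · 2013) = 59.7809 K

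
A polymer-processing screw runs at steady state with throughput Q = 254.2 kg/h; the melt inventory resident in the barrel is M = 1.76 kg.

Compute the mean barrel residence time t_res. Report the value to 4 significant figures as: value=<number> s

value=24.93 s

Convert throughput: Q = 254.2 kg/h = 254.2/3600 = 0.0706111 kg/s
Mean residence time: t_res = M/Q_s = 1.76 kg / 0.0706111 kg/s = 24.9253 s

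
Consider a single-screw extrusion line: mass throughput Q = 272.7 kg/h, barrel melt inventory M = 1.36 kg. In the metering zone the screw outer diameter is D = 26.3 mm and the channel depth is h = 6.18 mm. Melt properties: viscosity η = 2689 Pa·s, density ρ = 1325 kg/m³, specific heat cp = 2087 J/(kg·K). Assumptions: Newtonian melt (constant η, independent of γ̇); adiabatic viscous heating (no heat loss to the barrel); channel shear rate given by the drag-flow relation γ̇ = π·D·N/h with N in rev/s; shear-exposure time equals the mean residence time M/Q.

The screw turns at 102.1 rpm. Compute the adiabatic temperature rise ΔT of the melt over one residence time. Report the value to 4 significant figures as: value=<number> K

value=9.036 K

Convert throughput: Q = 272.7 kg/h = 272.7/3600 = 0.07575 kg/s
Mean residence time: t_res = M/Q_s = 1.36 kg / 0.07575 kg/s = 17.9538 s
D = 26.3 mm = 0.0263 m;  h = 6.18 mm = 0.00618 m;  N = 102.1 rpm / 60 = 1.70167 rev/s
γ̇ = π D N / h = (π)(0.0263)(1.70167) / 0.00618 = 22.7505 s⁻¹
Adiabatic rise: ΔT = η γ̇² t_res / (ρ cp) = 2689·(22.7505)²·17.9538 / (1325·2087) = 9.03633 K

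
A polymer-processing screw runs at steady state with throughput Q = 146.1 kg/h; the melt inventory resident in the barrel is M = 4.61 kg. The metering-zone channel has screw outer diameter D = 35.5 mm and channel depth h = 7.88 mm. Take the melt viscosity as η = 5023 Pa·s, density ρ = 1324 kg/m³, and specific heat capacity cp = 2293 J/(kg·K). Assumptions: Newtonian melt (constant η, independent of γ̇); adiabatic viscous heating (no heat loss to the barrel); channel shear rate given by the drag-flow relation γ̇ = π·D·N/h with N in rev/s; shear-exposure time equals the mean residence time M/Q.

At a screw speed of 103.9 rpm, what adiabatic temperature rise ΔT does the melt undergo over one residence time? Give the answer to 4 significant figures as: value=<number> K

value=112.9 K

Q_s = Q / 3600 = 146.1 / 3600 = 0.0405833 kg/s
Mean residence time: t_res = M/Q_s = 4.61 kg / 0.0405833 kg/s = 113.593 s
Convert to SI: D = 0.0355 m, h = 0.00788 m, N = 103.9/60 = 1.73167 rev/s
γ̇ = π D N / h = (π)(0.0355)(1.73167) / 0.00788 = 24.5085 s⁻¹
Adiabatic rise: ΔT = η γ̇² t_res / (ρ cp) = 5023·(24.5085)²·113.593 / (1324·2293) = 112.89 K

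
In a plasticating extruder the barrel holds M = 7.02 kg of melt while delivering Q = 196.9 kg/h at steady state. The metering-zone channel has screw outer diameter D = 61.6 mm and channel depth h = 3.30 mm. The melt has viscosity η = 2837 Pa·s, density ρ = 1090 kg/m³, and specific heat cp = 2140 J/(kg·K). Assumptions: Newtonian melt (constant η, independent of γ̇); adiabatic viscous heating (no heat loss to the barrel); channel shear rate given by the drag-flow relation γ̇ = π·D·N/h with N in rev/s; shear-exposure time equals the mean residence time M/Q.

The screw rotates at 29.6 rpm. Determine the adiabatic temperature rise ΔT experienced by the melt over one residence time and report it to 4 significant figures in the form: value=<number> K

value=130.7 K

Q_s = Q / 3600 = 196.9 / 3600 = 0.0546944 kg/s
t_res = M / Q_s = 7.02 / 0.0546944 = 128.349 s
D = 61.6 mm = 0.0616 m;  h = 3.30 mm = 0.0033 m;  N = 29.6 rpm / 60 = 0.493333 rev/s
γ̇ = π D N / h = (π)(0.0616)(0.493333) / 0.0033 = 28.9306 s⁻¹
Adiabatic rise: ΔT = η γ̇² t_res / (ρ cp) = 2837·(28.9306)²·128.349 / (1090·2140) = 130.655 K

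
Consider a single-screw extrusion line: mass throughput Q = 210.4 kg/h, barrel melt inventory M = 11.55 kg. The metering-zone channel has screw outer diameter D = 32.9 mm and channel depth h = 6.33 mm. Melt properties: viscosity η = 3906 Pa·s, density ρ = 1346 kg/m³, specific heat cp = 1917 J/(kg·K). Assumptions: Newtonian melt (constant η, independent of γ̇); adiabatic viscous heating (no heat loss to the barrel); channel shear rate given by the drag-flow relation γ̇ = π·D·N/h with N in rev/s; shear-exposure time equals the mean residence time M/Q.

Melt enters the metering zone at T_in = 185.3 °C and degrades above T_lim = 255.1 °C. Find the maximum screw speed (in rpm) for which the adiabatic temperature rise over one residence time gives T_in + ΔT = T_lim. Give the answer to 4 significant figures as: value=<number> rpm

value=56.13 rpm

Convert throughput: Q = 210.4 kg/h = 210.4/3600 = 0.0584444 kg/s
t_res = M / Q_s = 11.55 ÷ 0.0584444 = 197.624 s
Convert to metres: D = 0.0329 m, h = 0.00633 m
ΔT_a = T_lim − T_in = 255.1 °C − 185.3 °C = 69.8 K
γ̇_max² = ΔT_a·ρ·cp/(η·t_res) = 69.8·1346·1917/(3906·197.624) = 233.32 s⁻²
γ̇_max = sqrt(233.32) = 15.2748 s⁻¹
N_max = γ̇_max h / (πD) = 15.2748·0.00633/(π·0.0329) = 0.935478 rev/s → ×60 = 56.1287 rpm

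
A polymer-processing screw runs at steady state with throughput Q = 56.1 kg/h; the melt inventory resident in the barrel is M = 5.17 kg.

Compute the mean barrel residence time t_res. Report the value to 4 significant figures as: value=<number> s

value=331.8 s

Q_s = Q / 3600 = 56.1 / 3600 = 0.0155833 kg/s
Mean residence time: t_res = M/Q_s = 5.17 kg / 0.0155833 kg/s = 331.765 s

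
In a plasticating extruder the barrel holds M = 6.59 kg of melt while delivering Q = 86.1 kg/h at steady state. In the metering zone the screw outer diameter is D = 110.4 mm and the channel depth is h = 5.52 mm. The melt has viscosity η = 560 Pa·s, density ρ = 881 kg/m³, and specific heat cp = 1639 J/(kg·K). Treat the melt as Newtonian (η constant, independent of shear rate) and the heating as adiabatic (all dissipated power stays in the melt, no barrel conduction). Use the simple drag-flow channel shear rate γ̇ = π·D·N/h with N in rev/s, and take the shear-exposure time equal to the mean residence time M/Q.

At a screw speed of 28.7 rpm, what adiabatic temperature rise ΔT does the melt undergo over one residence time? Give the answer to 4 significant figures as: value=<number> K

value=96.52 K

Throughput in SI: Q_s = 86.1 kg/h ÷ 3600 s/h = 0.0239167 kg/s
Mean residence time: t_res = M/Q_s = 6.59 kg / 0.0239167 kg/s = 275.54 s
Convert to SI: D = 0.1104 m, h = 0.00552 m, N = 28.7/60 = 0.478333 rev/s
Shear rate: γ̇ = πDN/h = π·0.1104·0.478333/0.00552 = 30.0546 s⁻¹
Adiabatic rise: ΔT = η γ̇² t_res / (ρ cp) = 560·(30.0546)²·275.54 / (881·1639) = 96.5248 K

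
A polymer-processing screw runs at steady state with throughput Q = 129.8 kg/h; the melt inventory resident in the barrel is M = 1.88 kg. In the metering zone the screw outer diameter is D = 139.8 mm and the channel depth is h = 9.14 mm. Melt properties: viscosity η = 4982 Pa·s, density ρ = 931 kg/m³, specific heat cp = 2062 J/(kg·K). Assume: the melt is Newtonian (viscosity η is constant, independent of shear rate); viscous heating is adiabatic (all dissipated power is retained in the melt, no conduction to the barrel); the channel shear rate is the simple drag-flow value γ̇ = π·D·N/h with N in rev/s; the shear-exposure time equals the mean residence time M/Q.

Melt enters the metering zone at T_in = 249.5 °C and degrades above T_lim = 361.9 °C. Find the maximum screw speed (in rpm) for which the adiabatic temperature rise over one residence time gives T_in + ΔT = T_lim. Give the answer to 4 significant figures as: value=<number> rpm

Throughput in SI: Q_s = 129.8 kg/h ÷ 3600 s/h = 0.0360556 kg/s
t_res = M / Q_s = 1.88 / 0.0360556 = 52.1418 s
Geometry in SI: D = 139.8 mm → 0.1398 m, h = 9.14 mm → 0.00914 m
Allowable rise: ΔT_a = T_lim − T_in = 361.9 − 249.5 = 112.4 K
γ̇_max² = ΔT_a·ρ·cp/(η·t_res) = 112.4·931·2062/(4982·52.1418) = 830.645 s⁻²
γ̇_max = sqrt(830.645) = 28.8209 s⁻¹
Solve γ̇ = πDN/h for N: N_max = γ̇_max·h/(π·D) = 28.8209 × 0.00914 / (π × 0.1398) = 0.599787 rev/s = 35.9872 rpm

value=35.99 rpm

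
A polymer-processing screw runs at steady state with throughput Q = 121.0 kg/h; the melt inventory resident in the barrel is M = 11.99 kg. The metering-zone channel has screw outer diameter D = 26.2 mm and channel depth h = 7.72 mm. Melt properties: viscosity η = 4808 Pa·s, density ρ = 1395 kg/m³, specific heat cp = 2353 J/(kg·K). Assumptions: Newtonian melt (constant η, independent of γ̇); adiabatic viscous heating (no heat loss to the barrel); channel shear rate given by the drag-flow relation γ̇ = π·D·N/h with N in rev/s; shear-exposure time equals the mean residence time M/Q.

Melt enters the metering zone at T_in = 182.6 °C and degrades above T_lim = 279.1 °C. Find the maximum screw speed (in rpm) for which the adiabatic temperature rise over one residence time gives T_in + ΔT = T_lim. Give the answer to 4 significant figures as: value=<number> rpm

value=76.48 rpm

Q_s = Q / 3600 = 121.0 / 3600 = 0.0336111 kg/s
Mean residence time: t_res = M/Q_s = 11.99 kg / 0.0336111 kg/s = 356.727 s
D = 26.2 mm = 0.0262 m;  h = 7.72 mm = 0.00772 m
ΔT_a = T_lim − T_in = 279.1 °C − 182.6 °C = 96.5 K
γ̇_max² = ΔT_a·ρ·cp/(η·t_res) = 96.5·1395·2353/(4808·356.727) = 184.681 s⁻²
γ̇_max = √184.681 = 13.5897 s⁻¹
Solve γ̇ = πDN/h for N: N_max = γ̇_max·h/(π·D) = 13.5897 × 0.00772 / (π × 0.0262) = 1.27461 rev/s = 76.4766 rpm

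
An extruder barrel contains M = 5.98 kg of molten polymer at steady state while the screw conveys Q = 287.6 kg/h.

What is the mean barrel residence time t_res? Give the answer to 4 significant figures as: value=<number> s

Convert throughput: Q = 287.6 kg/h = 287.6/3600 = 0.0798889 kg/s
t_res = M / Q_s = 5.98 ÷ 0.0798889 = 74.854 s

value=74.85 s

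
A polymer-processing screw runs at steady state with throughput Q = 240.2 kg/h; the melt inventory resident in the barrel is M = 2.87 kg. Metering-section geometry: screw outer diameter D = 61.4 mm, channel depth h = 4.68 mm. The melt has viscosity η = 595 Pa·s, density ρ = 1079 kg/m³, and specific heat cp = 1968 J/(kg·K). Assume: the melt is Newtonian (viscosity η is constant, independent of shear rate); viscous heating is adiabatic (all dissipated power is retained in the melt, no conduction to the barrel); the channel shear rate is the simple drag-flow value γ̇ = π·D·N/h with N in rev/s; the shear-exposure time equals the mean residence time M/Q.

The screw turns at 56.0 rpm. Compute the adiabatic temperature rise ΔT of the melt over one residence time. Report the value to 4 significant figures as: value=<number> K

value=17.84 K

Throughput in SI: Q_s = 240.2 kg/h ÷ 3600 s/h = 0.0667222 kg/s
Mean residence time: t_res = M/Q_s = 2.87 kg / 0.0667222 kg/s = 43.0142 s
Convert to SI: D = 0.0614 m, h = 0.00468 m, N = 56.0/60 = 0.933333 rev/s
γ̇ = π D N / h = (π)(0.0614)(0.933333) / 0.00468 = 38.4688 s⁻¹
ΔT = η·γ̇²·t_res / (ρ·cp) = 595 · (38.4688)² · 43.0142 / (1079 · 1968) = 17.8361 K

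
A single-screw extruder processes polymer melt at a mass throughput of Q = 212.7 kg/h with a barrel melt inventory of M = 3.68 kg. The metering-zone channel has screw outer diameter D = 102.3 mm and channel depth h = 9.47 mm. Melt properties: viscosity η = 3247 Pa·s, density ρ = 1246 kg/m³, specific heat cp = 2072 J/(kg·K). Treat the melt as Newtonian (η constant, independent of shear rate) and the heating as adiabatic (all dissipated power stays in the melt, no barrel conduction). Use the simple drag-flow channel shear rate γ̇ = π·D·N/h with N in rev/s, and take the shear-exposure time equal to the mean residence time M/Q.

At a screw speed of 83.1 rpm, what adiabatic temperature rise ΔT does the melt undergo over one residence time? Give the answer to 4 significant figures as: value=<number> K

Convert throughput: Q = 212.7 kg/h = 212.7/3600 = 0.0590833 kg/s
Mean residence time: t_res = M/Q_s = 3.68 kg / 0.0590833 kg/s = 62.2849 s
Convert to SI: D = 0.1023 m, h = 0.00947 m, N = 83.1/60 = 1.385 rev/s
Shear rate: γ̇ = πDN/h = π·0.1023·1.385/0.00947 = 47.003 s⁻¹
Adiabatic rise: ΔT = η γ̇² t_res / (ρ cp) = 3247·(47.003)²·62.2849 / (1246·2072) = 173.064 K

value=173.1 K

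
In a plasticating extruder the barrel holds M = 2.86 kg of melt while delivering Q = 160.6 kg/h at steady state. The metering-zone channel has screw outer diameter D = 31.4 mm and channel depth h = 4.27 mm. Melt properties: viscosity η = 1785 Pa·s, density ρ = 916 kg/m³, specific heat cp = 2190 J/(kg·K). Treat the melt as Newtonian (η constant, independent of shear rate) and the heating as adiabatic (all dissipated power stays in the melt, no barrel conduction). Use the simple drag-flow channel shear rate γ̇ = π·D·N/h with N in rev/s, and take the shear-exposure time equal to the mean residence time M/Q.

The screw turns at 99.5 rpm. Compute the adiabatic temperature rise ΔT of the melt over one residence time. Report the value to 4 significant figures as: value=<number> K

Throughput in SI: Q_s = 160.6 kg/h ÷ 3600 s/h = 0.0446111 kg/s
t_res = M / Q_s = 2.86 ÷ 0.0446111 = 64.1096 s
D = 31.4 mm = 0.0314 m;  h = 4.27 mm = 0.00427 m;  N = 99.5 rpm / 60 = 1.65833 rev/s
γ̇ = π D N / h = (π)(0.0314)(1.65833) / 0.00427 = 38.311 s⁻¹
ΔT = η·γ̇²·t_res/(ρ·cp) = [1785 × 38.311² × 64.1096] / [916 × 2190] = 83.7276 K

value=83.73 K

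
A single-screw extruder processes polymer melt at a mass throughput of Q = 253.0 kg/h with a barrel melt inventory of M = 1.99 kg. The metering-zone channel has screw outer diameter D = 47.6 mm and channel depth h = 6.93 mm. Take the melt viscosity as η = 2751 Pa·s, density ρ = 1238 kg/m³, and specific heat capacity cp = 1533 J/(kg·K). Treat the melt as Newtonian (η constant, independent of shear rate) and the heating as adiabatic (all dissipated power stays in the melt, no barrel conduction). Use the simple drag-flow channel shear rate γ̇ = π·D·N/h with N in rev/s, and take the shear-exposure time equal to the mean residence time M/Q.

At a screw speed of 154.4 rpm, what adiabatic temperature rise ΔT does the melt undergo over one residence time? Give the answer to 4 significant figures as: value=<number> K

value=126.6 K

Q_s = Q / 3600 = 253.0 / 3600 = 0.0702778 kg/s
Mean residence time: t_res = M/Q_s = 1.99 kg / 0.0702778 kg/s = 28.3162 s
D = 47.6 mm = 0.0476 m;  h = 6.93 mm = 0.00693 m;  N = 154.4 rpm / 60 = 2.57333 rev/s
γ̇ = π D N / h = (π)(0.0476)(2.57333) / 0.00693 = 55.529 s⁻¹
ΔT = η·γ̇²·t_res/(ρ·cp) = [2751 × 55.529² × 28.3162] / [1238 × 1533] = 126.562 K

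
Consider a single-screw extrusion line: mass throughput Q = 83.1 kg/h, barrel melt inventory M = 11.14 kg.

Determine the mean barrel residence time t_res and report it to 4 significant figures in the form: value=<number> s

value=482.6 s

Convert throughput: Q = 83.1 kg/h = 83.1/3600 = 0.0230833 kg/s
Mean residence time: t_res = M/Q_s = 11.14 kg / 0.0230833 kg/s = 482.599 s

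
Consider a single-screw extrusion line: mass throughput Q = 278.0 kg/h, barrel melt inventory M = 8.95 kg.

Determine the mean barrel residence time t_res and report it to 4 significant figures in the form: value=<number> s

value=115.9 s

Q_s = Q / 3600 = 278.0 / 3600 = 0.0772222 kg/s
t_res = M / Q_s = 8.95 / 0.0772222 = 115.899 s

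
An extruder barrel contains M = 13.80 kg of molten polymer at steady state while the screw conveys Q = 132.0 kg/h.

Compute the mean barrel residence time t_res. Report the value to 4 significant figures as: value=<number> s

Q_s = Q / 3600 = 132.0 / 3600 = 0.0366667 kg/s
Mean residence time: t_res = M/Q_s = 13.80 kg / 0.0366667 kg/s = 376.364 s

value=376.4 s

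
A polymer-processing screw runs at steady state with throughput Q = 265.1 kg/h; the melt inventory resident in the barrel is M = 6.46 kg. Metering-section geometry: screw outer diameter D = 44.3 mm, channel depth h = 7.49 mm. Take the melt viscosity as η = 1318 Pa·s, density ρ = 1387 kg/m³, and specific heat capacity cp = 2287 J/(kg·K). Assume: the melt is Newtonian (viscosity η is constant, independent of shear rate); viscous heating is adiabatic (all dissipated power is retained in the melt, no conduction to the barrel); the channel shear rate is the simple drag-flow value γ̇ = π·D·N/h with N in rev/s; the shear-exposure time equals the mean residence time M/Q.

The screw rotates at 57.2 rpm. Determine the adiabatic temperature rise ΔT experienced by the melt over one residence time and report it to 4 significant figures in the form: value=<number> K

value=11.44 K

Throughput in SI: Q_s = 265.1 kg/h ÷ 3600 s/h = 0.0736389 kg/s
Mean residence time: t_res = M/Q_s = 6.46 kg / 0.0736389 kg/s = 87.7254 s
D = 44.3 mm = 0.0443 m;  h = 7.49 mm = 0.00749 m;  N = 57.2 rpm / 60 = 0.953333 rev/s
Shear rate: γ̇ = πDN/h = π·0.0443·0.953333/0.00749 = 17.714 s⁻¹
Adiabatic rise: ΔT = η γ̇² t_res / (ρ cp) = 1318·(17.714)²·87.7254 / (1387·2287) = 11.4375 K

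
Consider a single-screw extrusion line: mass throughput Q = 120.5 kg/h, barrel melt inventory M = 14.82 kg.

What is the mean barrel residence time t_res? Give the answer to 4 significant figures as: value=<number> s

value=442.8 s

Q_s = Q / 3600 = 120.5 / 3600 = 0.0334722 kg/s
t_res = M / Q_s = 14.82 ÷ 0.0334722 = 442.755 s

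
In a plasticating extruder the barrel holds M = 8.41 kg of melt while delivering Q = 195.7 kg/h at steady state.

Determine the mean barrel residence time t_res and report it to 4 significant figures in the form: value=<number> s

Throughput in SI: Q_s = 195.7 kg/h ÷ 3600 s/h = 0.0543611 kg/s
t_res = M / Q_s = 8.41 / 0.0543611 = 154.706 s

value=154.7 s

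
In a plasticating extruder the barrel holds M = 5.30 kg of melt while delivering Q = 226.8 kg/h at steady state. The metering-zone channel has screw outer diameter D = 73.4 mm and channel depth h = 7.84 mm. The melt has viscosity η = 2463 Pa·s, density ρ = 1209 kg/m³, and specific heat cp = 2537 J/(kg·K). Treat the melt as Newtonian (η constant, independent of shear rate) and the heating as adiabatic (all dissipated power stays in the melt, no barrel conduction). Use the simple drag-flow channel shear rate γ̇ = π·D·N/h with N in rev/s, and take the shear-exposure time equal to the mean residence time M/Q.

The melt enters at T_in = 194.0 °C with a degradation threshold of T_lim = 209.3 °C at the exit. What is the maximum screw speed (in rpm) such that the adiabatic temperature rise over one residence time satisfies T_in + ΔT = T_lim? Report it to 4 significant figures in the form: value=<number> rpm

Q_s = Q / 3600 = 226.8 / 3600 = 0.063 kg/s
Mean residence time: t_res = M/Q_s = 5.30 kg / 0.063 kg/s = 84.127 s
D = 73.4 mm = 0.0734 m;  h = 7.84 mm = 0.00784 m
Allowable rise: ΔT_a = T_lim − T_in = 209.3 − 194.0 = 15.3 K
γ̇_max² = ΔT_a·ρ·cp / (η·t_res) = [15.3 × 1209 × 2537] / [2463 × 84.127] = 226.484 s⁻²
γ̇_max = √226.484 = 15.0494 s⁻¹
N_max = γ̇_max·h / (π·D) = 15.0494 · 0.00784 / (π · 0.0734) = 0.511669 rev/s = 30.7002 rpm

value=30.70 rpm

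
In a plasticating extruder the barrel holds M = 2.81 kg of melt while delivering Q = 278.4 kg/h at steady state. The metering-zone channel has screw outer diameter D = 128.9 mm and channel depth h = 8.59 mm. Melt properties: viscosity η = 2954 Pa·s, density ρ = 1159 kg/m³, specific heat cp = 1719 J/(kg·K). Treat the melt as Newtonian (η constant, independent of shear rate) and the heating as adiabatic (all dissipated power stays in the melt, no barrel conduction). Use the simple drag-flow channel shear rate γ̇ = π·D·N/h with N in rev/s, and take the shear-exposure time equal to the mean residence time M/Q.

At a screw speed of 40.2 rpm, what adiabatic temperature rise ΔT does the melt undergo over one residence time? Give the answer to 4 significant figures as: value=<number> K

Throughput in SI: Q_s = 278.4 kg/h ÷ 3600 s/h = 0.0773333 kg/s
t_res = M / Q_s = 2.81 / 0.0773333 = 36.3362 s
Convert to SI: D = 0.1289 m, h = 0.00859 m, N = 40.2/60 = 0.67 rev/s
γ̇ = π·D·N / h = π · 0.1289 · 0.67 / 0.00859 = 31.5853 s⁻¹
ΔT = η·γ̇²·t_res/(ρ·cp) = [2954 × 31.5853² × 36.3362] / [1159 × 1719] = 53.7477 K

value=53.75 K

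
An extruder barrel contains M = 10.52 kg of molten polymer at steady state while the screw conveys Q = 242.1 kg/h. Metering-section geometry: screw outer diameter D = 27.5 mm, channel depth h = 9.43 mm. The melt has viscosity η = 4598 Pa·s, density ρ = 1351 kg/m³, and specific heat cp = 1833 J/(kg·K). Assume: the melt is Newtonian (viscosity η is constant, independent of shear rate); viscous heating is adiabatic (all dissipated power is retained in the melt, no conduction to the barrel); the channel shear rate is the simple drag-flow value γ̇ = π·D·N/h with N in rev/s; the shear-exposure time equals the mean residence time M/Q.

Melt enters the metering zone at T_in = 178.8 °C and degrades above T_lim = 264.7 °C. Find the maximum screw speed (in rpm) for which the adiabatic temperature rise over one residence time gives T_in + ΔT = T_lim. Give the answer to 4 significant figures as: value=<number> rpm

value=112.6 rpm

Throughput in SI: Q_s = 242.1 kg/h ÷ 3600 s/h = 0.06725 kg/s
t_res = M / Q_s = 10.52 / 0.06725 = 156.431 s
Geometry in SI: D = 27.5 mm → 0.0275 m, h = 9.43 mm → 0.00943 m
Allowable rise: ΔT_a = T_lim − T_in = 264.7 − 178.8 = 85.9 K
γ̇_max² = ΔT_a·ρ·cp/(η·t_res) = 85.9·1351·1833/(4598·156.431) = 295.746 s⁻²
γ̇_max = √295.746 = 17.1973 s⁻¹
Solve γ̇ = πDN/h for N: N_max = γ̇_max·h/(π·D) = 17.1973 × 0.00943 / (π × 0.0275) = 1.8771 rev/s = 112.626 rpm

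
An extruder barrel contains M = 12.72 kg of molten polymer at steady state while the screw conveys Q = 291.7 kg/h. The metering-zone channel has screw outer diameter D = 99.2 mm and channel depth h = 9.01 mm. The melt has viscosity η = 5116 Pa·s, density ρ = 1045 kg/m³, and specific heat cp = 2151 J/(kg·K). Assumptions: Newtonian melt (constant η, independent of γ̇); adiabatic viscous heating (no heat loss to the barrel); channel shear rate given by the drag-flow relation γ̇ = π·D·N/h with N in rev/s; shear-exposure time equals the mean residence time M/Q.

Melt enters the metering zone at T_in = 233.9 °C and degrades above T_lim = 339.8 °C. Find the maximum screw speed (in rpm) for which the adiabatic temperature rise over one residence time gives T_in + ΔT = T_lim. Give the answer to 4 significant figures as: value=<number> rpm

value=29.86 rpm

Q_s = Q / 3600 = 291.7 / 3600 = 0.0810278 kg/s
Mean residence time: t_res = M/Q_s = 12.72 kg / 0.0810278 kg/s = 156.983 s
Geometry in SI: D = 99.2 mm → 0.0992 m, h = 9.01 mm → 0.00901 m
ΔT_a = T_lim − T_in = 339.8 °C − 233.9 °C = 105.9 K
γ̇_max² = ΔT_a·ρ·cp / (η·t_res) = [105.9 × 1045 × 2151] / [5116 × 156.983] = 296.394 s⁻²
Take the square root: γ̇_max = √(296.394) = 17.2161 s⁻¹
N_max = γ̇_max h / (πD) = 17.2161·0.00901/(π·0.0992) = 0.497734 rev/s → ×60 = 29.8641 rpm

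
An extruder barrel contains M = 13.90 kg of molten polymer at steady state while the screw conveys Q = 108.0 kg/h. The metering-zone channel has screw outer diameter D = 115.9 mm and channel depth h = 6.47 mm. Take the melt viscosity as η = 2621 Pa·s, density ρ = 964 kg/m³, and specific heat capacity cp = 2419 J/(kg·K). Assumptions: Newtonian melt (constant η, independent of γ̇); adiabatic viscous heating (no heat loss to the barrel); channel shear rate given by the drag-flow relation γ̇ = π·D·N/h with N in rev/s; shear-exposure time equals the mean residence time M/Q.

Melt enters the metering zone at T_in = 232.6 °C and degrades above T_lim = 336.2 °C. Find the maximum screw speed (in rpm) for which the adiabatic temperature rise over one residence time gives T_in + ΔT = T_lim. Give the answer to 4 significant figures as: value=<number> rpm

value=15.04 rpm

Convert throughput: Q = 108.0 kg/h = 108.0/3600 = 0.03 kg/s
t_res = M / Q_s = 13.90 / 0.03 = 463.333 s
Geometry in SI: D = 115.9 mm → 0.1159 m, h = 6.47 mm → 0.00647 m
ΔT_a = T_lim − T_in = 336.2 °C − 232.6 °C = 103.6 K
γ̇_max² = ΔT_a·ρ·cp / (η·t_res) = [103.6 × 964 × 2419] / [2621 × 463.333] = 198.935 s⁻²
Take the square root: γ̇_max = √(198.935) = 14.1044 s⁻¹
Solve γ̇ = πDN/h for N: N_max = γ̇_max·h/(π·D) = 14.1044 × 0.00647 / (π × 0.1159) = 0.250627 rev/s = 15.0376 rpm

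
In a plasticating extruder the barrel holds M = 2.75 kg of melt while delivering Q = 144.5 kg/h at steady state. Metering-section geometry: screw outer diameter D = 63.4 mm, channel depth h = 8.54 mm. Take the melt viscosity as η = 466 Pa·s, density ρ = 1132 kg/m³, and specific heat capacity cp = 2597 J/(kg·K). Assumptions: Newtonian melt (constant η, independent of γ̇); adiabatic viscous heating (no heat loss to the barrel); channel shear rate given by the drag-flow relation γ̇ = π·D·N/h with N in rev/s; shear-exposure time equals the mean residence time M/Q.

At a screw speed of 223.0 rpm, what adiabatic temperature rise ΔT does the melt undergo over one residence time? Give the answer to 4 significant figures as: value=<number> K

Convert throughput: Q = 144.5 kg/h = 144.5/3600 = 0.0401389 kg/s
Mean residence time: t_res = M/Q_s = 2.75 kg / 0.0401389 kg/s = 68.5121 s
Geometry in metres: D = 63.4 mm → 0.0634 m, h = 8.54 mm → 0.00854 m; screw speed N = 223.0 rpm = 3.71667 rev/s
γ̇ = π·D·N / h = π · 0.0634 · 3.71667 / 0.00854 = 86.6832 s⁻¹
Adiabatic rise: ΔT = η γ̇² t_res / (ρ cp) = 466·(86.6832)²·68.5121 / (1132·2597) = 81.6027 K

value=81.60 K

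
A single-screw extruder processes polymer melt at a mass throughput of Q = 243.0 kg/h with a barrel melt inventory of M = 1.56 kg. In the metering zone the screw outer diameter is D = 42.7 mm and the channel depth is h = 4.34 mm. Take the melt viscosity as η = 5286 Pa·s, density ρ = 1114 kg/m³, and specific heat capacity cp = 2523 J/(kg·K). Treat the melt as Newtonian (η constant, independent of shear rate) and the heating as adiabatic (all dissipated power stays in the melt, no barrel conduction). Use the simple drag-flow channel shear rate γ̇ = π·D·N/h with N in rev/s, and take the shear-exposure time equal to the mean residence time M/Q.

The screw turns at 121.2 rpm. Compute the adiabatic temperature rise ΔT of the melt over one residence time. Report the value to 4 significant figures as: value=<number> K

Q_s = Q / 3600 = 243.0 / 3600 = 0.0675 kg/s
t_res = M / Q_s = 1.56 ÷ 0.0675 = 23.1111 s
Geometry in metres: D = 42.7 mm → 0.0427 m, h = 4.34 mm → 0.00434 m; screw speed N = 121.2 rpm = 2.02 rev/s
γ̇ = π·D·N / h = π · 0.0427 · 2.02 / 0.00434 = 62.4366 s⁻¹
Adiabatic rise: ΔT = η γ̇² t_res / (ρ cp) = 5286·(62.4366)²·23.1111 / (1114·2523) = 169.443 K

value=169.4 K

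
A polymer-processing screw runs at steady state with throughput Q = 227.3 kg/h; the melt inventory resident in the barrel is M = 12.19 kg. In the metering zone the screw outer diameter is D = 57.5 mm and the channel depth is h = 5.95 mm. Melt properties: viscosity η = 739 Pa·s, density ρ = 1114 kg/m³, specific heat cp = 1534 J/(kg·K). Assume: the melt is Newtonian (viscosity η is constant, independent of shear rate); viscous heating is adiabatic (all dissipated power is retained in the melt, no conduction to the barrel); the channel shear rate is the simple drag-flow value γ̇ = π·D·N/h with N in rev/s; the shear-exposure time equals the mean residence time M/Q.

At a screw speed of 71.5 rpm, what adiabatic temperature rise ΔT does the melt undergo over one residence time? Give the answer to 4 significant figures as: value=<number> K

value=109.3 K

Convert throughput: Q = 227.3 kg/h = 227.3/3600 = 0.0631389 kg/s
t_res = M / Q_s = 12.19 / 0.0631389 = 193.066 s
Geometry in metres: D = 57.5 mm → 0.0575 m, h = 5.95 mm → 0.00595 m; screw speed N = 71.5 rpm = 1.19167 rev/s
γ̇ = π·D·N / h = π · 0.0575 · 1.19167 / 0.00595 = 36.1789 s⁻¹
ΔT = η·γ̇²·t_res/(ρ·cp) = [739 × 36.1789² × 193.066] / [1114 × 1534] = 109.283 K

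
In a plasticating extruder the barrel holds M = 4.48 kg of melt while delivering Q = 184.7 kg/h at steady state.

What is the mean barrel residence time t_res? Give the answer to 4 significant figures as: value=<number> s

value=87.32 s

Q_s = Q / 3600 = 184.7 / 3600 = 0.0513056 kg/s
t_res = M / Q_s = 4.48 ÷ 0.0513056 = 87.32 s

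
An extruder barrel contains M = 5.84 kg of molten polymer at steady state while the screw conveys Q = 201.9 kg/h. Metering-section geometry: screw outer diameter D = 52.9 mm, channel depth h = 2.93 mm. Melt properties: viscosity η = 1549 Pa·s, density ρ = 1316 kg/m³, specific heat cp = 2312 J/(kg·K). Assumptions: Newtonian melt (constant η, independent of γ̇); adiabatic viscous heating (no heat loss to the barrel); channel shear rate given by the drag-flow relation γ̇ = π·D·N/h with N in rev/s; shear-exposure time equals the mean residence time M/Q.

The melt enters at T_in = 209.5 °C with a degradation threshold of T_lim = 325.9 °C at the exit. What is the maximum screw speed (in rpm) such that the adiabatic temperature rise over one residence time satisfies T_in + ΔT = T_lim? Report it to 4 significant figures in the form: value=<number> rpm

Throughput in SI: Q_s = 201.9 kg/h ÷ 3600 s/h = 0.0560833 kg/s
t_res = M / Q_s = 5.84 / 0.0560833 = 104.131 s
D = 52.9 mm = 0.0529 m;  h = 2.93 mm = 0.00293 m
Allowable rise: ΔT_a = T_lim − T_in = 325.9 − 209.5 = 116.4 K
Invert ΔT = ηγ̇²t_res/(ρcp) for γ̇: γ̇_max² = ΔT_a ρ cp / (η t_res) = 116.4·1316·2312 / (1549·104.131) = 2195.67 s⁻²
Take the square root: γ̇_max = √(2195.67) = 46.8579 s⁻¹
N_max = γ̇_max h / (πD) = 46.8579·0.00293/(π·0.0529) = 0.826124 rev/s → ×60 = 49.5674 rpm

value=49.57 rpm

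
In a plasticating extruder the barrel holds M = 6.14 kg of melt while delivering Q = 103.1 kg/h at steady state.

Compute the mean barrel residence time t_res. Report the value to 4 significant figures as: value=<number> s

value=214.4 s

Throughput in SI: Q_s = 103.1 kg/h ÷ 3600 s/h = 0.0286389 kg/s
Mean residence time: t_res = M/Q_s = 6.14 kg / 0.0286389 kg/s = 214.394 s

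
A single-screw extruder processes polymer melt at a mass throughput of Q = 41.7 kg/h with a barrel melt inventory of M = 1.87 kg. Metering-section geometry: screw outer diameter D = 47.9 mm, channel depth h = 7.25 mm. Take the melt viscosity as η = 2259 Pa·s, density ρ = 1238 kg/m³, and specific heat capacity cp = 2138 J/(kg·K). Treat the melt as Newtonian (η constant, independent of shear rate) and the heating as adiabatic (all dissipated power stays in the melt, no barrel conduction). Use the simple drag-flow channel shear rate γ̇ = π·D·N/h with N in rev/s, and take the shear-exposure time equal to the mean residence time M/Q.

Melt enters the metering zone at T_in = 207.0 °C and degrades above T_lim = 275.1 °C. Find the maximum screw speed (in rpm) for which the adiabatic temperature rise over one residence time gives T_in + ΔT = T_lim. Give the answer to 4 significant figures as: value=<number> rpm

value=64.27 rpm

Throughput in SI: Q_s = 41.7 kg/h ÷ 3600 s/h = 0.0115833 kg/s
t_res = M / Q_s = 1.87 / 0.0115833 = 161.439 s
Geometry in SI: D = 47.9 mm → 0.0479 m, h = 7.25 mm → 0.00725 m
ΔT_a = T_lim − T_in = 275.1 − 207.0 = 68.1 K
Invert ΔT = ηγ̇²t_res/(ρcp) for γ̇: γ̇_max² = ΔT_a ρ cp / (η t_res) = 68.1·1238·2138 / (2259·161.439) = 494.255 s⁻²
Take the square root: γ̇_max = √(494.255) = 22.2318 s⁻¹
N_max = γ̇_max h / (πD) = 22.2318·0.00725/(π·0.0479) = 1.0711 rev/s → ×60 = 64.2657 rpm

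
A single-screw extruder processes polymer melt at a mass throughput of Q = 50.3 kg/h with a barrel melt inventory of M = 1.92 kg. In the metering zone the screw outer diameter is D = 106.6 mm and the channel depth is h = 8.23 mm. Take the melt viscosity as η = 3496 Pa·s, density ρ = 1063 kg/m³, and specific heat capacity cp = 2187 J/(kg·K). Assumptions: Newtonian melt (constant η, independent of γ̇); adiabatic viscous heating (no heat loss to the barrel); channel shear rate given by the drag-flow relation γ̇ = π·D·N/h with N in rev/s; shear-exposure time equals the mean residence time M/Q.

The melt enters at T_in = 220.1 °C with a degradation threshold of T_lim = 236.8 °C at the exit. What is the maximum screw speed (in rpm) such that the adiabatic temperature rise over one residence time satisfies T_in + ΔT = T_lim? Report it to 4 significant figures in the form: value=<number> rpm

Convert throughput: Q = 50.3 kg/h = 50.3/3600 = 0.0139722 kg/s
Mean residence time: t_res = M/Q_s = 1.92 kg / 0.0139722 kg/s = 137.416 s
D = 106.6 mm = 0.1066 m;  h = 8.23 mm = 0.00823 m
Allowable rise: ΔT_a = T_lim − T_in = 236.8 − 220.1 = 16.7 K
γ̇_max² = ΔT_a·ρ·cp / (η·t_res) = [16.7 × 1063 × 2187] / [3496 × 137.416] = 80.8149 s⁻²
γ̇_max = sqrt(80.8149) = 8.98971 s⁻¹
Solve γ̇ = πDN/h for N: N_max = γ̇_max·h/(π·D) = 8.98971 × 0.00823 / (π × 0.1066) = 0.220922 rev/s = 13.2553 rpm

value=13.26 rpm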